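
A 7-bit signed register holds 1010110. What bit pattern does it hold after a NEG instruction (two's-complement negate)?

0101010

Invert: 0101001. Add 1: 0101010.
Check: 1010110 = -42, 0101010 = 42.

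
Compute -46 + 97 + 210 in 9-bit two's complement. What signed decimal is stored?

-251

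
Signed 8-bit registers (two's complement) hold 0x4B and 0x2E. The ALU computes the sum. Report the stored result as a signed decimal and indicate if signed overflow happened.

121; no overflow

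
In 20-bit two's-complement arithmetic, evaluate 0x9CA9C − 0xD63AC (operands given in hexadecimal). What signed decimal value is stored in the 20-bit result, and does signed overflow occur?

-235792; no overflow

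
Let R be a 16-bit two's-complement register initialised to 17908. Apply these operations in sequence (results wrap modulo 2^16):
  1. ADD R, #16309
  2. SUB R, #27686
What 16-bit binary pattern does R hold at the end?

Start: R = 17908 = 0100010111110100.
R = 17908 + 16309 = 34217; wraps to -31319 = 1000010110101001
R = -31319 − 27686 = -59005; wraps to 6531 = 0001100110000011

0001100110000011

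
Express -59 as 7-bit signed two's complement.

1000101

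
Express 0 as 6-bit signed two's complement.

000000

0 is non-negative, so write it directly in 6 bits: 000000.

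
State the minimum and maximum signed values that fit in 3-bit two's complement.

Minimum: −2^2 = -4.
Maximum: 2^2 − 1 = 3.

min = -4, max = 3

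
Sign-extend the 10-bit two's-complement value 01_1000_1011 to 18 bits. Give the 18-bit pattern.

000000000110001011

MSB of 0110001011 is 0; replicate it into the new high bits.
00000000|0110001011 → 000000000110001011 (still 395).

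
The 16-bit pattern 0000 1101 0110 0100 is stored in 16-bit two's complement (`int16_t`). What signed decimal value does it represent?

3428

MSB is 0, so the value is non-negative: 0000110101100100 = 3428.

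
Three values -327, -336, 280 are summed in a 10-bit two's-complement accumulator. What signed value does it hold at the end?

-383

-327 + (-336) = -663 → wraps to 361 (0101101001)
361 + 280 = 641 → wraps to -383 (1010000001)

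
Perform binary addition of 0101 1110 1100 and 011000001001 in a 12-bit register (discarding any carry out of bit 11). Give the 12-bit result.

  010111101100
+ 011000001001
= 101111110101

101111110101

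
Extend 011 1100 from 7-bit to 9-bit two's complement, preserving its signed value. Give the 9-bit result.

000111100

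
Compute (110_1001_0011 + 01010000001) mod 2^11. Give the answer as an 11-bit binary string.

  11010010011
+ 01010000001
= 00100010100  (discard carry-out 1)

00100010100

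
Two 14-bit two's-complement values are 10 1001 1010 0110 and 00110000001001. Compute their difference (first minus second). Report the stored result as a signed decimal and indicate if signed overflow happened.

7581; overflow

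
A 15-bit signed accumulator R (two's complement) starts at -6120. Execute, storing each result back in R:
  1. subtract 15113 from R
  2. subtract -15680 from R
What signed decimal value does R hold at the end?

Start: R = -6120 = 110100000011000.
R = -6120 − 15113 = -21233; wraps to 11535 = 010110100001111
R = 11535 − (-15680) = 27215; wraps to -5553 = 110101001001111

-5553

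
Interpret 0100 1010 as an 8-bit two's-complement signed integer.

74

MSB is 0, so the value is non-negative: 01001010 = 74.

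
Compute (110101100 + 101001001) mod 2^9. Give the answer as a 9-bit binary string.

  110101100
+ 101001001
= 011110101  (discard carry-out 1)

011110101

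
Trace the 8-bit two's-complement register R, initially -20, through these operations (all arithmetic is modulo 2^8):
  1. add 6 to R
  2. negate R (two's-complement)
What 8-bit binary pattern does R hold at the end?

00001110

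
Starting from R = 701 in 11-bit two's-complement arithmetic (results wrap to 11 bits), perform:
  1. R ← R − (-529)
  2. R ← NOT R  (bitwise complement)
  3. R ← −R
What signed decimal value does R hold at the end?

-817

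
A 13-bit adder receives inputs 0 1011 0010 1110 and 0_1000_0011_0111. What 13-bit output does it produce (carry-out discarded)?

  0101100101110
+ 0100000110111
= 1001101100101

1001101100101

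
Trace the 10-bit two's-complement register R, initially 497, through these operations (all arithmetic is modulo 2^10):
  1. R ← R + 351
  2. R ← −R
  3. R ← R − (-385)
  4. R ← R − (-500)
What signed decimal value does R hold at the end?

Start: R = 497 = 0111110001.
R = 497 + 351 = 848; wraps to -176 = 1101010000
R = −(-176) = 176 = 0010110000
R = 176 − (-385) = 561; wraps to -463 = 1000110001
R = -463 − (-500) = 37 = 0000100101

37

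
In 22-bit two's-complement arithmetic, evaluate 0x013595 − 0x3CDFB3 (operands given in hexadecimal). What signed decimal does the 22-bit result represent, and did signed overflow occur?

0x013595 = 0000010011010110010101 = 79253 (signed)
0x3CDFB3 = 1111001101111110110011 = -204877 (signed)
Subtract via negate-and-add: invert 1111001101111110110011 + 1 = 0000110010000001001101 (i.e. 204877).
  0000010011010110010101
+ 0000110010000001001101
= 0001000101010111100010
Result 0001000101010111100010: MSB = 0 → value 284130.
Both addends (after negating the subtrahend) are non-negative and so is the stored result: no signed overflow.

284130; no overflow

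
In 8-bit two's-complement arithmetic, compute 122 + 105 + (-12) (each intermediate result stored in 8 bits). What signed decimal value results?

122 + 105 = 227 → wraps to -29 (11100011)
-29 + (-12) = -41 (11010111)

-41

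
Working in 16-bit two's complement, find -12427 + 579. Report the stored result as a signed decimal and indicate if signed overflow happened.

-12427 → 1100111101110101
579 → 0000001001000011
  1100111101110101
+ 0000001001000011
= 1101000110111000
Result 1101000110111000: MSB = 1 → 53688 − 65536 = -11848.
Addends have opposite signs, so signed overflow cannot occur.

-11848; no overflow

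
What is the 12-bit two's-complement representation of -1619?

100110101101

|-1619| = 1619 = 011001010011 in 12 bits.
Invert the bits: 100110101100. Add 1: 100110101101.
Check: 100110101101 reads as 2477 − 4096 = -1619.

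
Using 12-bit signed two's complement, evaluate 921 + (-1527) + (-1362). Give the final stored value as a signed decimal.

921 + (-1527) = -606 (110110100010)
-606 + (-1362) = -1968 (100001010000)

-1968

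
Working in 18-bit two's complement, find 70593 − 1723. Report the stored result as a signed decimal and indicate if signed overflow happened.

68870; no overflow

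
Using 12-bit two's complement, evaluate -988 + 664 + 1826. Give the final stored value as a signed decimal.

1502

-988 + 664 = -324 (111010111100)
-324 + 1826 = 1502 (010111011110)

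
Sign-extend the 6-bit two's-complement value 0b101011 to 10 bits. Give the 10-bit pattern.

1111101011

MSB of 101011 is 1; replicate it into the new high bits.
1111|101011 → 1111101011 (still -21).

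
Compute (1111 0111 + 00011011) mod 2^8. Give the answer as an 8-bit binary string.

00010010

  11110111
+ 00011011
= 00010010  (discard carry-out 1)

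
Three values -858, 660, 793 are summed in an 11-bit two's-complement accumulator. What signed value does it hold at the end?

595

-858 + 660 = -198 (11100111010)
-198 + 793 = 595 (01001010011)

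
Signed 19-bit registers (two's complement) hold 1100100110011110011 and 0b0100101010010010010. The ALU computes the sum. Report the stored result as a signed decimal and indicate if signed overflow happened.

1100100110011110011 = -111373 (signed)
0b0100101010010010010 → 0100101010010010010 = 152722 (signed)
  1100100110011110011
+ 0100101010010010010
= 0001010000110000101  (discard carry-out 1)
Result 0001010000110000101: MSB = 0 → value 41349.
Addends have opposite signs, so signed overflow cannot occur.

41349; no overflow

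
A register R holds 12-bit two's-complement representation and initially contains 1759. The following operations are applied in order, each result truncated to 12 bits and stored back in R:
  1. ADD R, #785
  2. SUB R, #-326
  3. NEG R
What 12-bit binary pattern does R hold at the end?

010011001010

Start: R = 1759 = 011011011111.
R = 1759 + 785 = 2544; wraps to -1552 = 100111110000
R = -1552 − (-326) = -1226 = 101100110110
R = −(-1226) = 1226 = 010011001010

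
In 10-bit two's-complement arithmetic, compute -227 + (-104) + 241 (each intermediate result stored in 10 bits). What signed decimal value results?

-227 + (-104) = -331 (1010110101)
-331 + 241 = -90 (1110100110)

-90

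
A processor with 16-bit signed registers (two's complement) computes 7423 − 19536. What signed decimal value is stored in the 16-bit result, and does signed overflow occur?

7423 → 0001110011111111
19536 → 0100110001010000
Subtract via negate-and-add: invert 0100110001010000 + 1 = 1011001110110000 (i.e. -19536).
  0001110011111111
+ 1011001110110000
= 1101000010101111
Result 1101000010101111: MSB = 1 → 53423 − 65536 = -12113.
Addends (after negating the subtrahend) have opposite signs, so signed overflow cannot occur.

-12113; no overflow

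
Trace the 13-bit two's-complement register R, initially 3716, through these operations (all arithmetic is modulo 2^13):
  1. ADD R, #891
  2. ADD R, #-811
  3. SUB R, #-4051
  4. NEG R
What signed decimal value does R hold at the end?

345

Start: R = 3716 = 0111010000100.
R = 3716 + 891 = 4607; wraps to -3585 = 1000111111111
R = -3585 + (-811) = -4396; wraps to 3796 = 0111011010100
R = 3796 − (-4051) = 7847; wraps to -345 = 1111010100111
R = −(-345) = 345 = 0000101011001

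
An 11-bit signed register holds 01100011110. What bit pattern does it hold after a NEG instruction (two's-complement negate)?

10011100010

Invert: 10011100001. Add 1: 10011100010.
Check: 01100011110 = 798, 10011100010 = -798.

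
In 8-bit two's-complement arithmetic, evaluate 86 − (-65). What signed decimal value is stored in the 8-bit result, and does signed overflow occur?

-105; overflow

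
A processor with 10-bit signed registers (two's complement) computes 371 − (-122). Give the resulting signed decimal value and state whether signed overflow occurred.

371 → 0101110011
-122 → 1110000110
Subtract via negate-and-add: invert 1110000110 + 1 = 0001111010 (i.e. 122).
  0101110011
+ 0001111010
= 0111101101
Result 0111101101: MSB = 0 → value 493.
Both addends (after negating the subtrahend) are non-negative and so is the stored result: no signed overflow.

493; no overflow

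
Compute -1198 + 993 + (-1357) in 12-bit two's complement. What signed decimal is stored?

-1198 + 993 = -205 (111100110011)
-205 + (-1357) = -1562 (100111100110)

-1562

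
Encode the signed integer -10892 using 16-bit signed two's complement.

|-10892| = 10892 = 0010101010001100 in 16 bits.
Invert the bits: 1101010101110011. Add 1: 1101010101110100.

1101010101110100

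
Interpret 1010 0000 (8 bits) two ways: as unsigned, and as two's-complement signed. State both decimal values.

unsigned = 160, signed = -96

Unsigned: 10100000 = 160.
Signed: MSB=1 → 160 − 256 = -96.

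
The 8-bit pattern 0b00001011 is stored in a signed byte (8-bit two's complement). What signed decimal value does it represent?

11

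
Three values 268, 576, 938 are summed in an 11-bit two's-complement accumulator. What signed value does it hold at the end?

268 + 576 = 844 (01101001100)
844 + 938 = 1782 → wraps to -266 (11011110110)

-266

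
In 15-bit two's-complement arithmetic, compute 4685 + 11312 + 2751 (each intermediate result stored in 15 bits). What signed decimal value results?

-14020

4685 + 11312 = 15997 (011111001111101)
15997 + 2751 = 18748 → wraps to -14020 (100100100111100)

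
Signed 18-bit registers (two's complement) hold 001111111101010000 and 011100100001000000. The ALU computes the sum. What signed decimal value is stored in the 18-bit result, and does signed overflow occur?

001111111101010000 = 65360 (signed)
011100100001000000 = 116800 (signed)
  001111111101010000
+ 011100100001000000
= 101100011110010000
Result 101100011110010000: MSB = 1 → 182160 − 262144 = -79984.
Both addends are non-negative but the stored result is negative: signed overflow. The true value 65360 + 116800 = 182160 lies outside [-131072, 131071].

-79984; overflow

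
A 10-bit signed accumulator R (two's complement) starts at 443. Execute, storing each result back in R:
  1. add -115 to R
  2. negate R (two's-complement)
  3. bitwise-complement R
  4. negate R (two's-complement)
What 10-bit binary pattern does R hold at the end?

Start: R = 443 = 0110111011.
R = 443 + (-115) = 328 = 0101001000
R = −(328) = -328 = 1010111000
R = NOT 1010111000 = 0101000111 = 327
R = −(327) = -327 = 1010111001

1010111001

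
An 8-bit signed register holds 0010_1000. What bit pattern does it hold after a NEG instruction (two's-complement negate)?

Invert: 11010111. Add 1: 11011000.
Check: 00101000 = 40, 11011000 = -40.

11011000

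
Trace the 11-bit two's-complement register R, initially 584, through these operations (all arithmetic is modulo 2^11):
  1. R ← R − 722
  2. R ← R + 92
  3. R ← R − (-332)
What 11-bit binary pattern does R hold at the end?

00100011110

Start: R = 584 = 01001001000.
R = 584 − 722 = -138 = 11101110110
R = -138 + 92 = -46 = 11111010010
R = -46 − (-332) = 286 = 00100011110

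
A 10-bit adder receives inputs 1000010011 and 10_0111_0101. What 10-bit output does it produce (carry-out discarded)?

  1000010011
+ 1001110101
= 0010001000  (discard carry-out 1)

0010001000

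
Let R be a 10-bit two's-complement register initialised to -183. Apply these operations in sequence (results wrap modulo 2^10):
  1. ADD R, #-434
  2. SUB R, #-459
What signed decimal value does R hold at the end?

-158

Start: R = -183 = 1101001001.
R = -183 + (-434) = -617; wraps to 407 = 0110010111
R = 407 − (-459) = 866; wraps to -158 = 1101100010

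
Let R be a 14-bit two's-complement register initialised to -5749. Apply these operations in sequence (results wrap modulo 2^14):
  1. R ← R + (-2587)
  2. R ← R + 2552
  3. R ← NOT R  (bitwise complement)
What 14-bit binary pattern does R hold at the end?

01011010010111

Start: R = -5749 = 10100110001011.
R = -5749 + (-2587) = -8336; wraps to 8048 = 01111101110000
R = 8048 + 2552 = 10600; wraps to -5784 = 10100101101000
R = NOT 10100101101000 = 01011010010111 = 5783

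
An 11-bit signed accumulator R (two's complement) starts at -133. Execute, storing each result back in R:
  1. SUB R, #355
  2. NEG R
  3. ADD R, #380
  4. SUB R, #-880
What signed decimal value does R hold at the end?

-300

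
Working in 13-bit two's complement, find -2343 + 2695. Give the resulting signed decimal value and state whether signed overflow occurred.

352; no overflow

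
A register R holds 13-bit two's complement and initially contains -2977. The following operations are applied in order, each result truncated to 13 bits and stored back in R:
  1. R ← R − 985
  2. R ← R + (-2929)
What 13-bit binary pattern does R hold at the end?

Start: R = -2977 = 1010001011111.
R = -2977 − 985 = -3962 = 1000010000110
R = -3962 + (-2929) = -6891; wraps to 1301 = 0010100010101

0010100010101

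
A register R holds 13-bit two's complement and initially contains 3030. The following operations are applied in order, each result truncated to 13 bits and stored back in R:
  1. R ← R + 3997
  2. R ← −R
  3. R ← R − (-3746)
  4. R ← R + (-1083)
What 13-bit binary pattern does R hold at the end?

0111011110100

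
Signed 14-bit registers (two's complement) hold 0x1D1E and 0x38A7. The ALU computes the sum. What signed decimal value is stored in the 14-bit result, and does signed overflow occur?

5573; no overflow

0x1D1E = 01110100011110 = 7454 (signed)
0x38A7 = 11100010100111 = -1881 (signed)
  01110100011110
+ 11100010100111
= 01010111000101  (discard carry-out 1)
Result 01010111000101: MSB = 0 → value 5573.
Addends have opposite signs, so signed overflow cannot occur.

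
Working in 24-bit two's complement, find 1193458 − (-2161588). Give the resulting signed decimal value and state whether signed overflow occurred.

3355046; no overflow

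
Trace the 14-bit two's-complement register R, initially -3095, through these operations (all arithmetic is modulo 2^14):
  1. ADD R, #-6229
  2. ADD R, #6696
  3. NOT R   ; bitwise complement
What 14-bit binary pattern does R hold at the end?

00101001000011

Start: R = -3095 = 11001111101001.
R = -3095 + (-6229) = -9324; wraps to 7060 = 01101110010100
R = 7060 + 6696 = 13756; wraps to -2628 = 11010110111100
R = NOT 11010110111100 = 00101001000011 = 2627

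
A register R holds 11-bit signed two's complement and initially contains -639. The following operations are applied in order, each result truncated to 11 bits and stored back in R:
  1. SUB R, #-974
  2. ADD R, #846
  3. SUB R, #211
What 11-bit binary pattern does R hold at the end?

Start: R = -639 = 10110000001.
R = -639 − (-974) = 335 = 00101001111
R = 335 + 846 = 1181; wraps to -867 = 10010011101
R = -867 − 211 = -1078; wraps to 970 = 01111001010

01111001010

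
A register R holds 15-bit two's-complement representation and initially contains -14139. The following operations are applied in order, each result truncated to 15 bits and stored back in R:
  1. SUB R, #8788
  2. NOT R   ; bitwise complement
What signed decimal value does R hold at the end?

Start: R = -14139 = 100100011000101.
R = -14139 − 8788 = -22927; wraps to 9841 = 010011001110001
R = NOT 010011001110001 = 101100110001110 = -9842

-9842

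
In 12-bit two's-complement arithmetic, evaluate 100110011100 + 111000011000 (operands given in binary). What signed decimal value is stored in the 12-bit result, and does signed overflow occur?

1972; overflow

100110011100 = -1636 (signed)
111000011000 = -488 (signed)
  100110011100
+ 111000011000
= 011110110100  (discard carry-out 1)
Result 011110110100: MSB = 0 → value 1972.
Both addends are negative but the stored result is non-negative: signed overflow. The true value -1636 + (-488) = -2124 lies outside [-2048, 2047].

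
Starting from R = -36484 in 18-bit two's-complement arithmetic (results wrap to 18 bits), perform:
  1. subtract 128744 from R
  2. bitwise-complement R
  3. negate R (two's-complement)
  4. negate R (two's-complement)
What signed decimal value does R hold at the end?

-96917

Start: R = -36484 = 110111000101111100.
R = -36484 − 128744 = -165228; wraps to 96916 = 010111101010010100
R = NOT 010111101010010100 = 101000010101101011 = -96917
R = −(-96917) = 96917 = 010111101010010101
R = −(96917) = -96917 = 101000010101101011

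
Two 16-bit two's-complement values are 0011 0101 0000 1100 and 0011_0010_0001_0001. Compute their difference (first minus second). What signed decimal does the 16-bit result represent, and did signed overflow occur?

0011 0101 0000 1100 → 0011010100001100 = 13580 (signed)
0011_0010_0001_0001 → 0011001000010001 = 12817 (signed)
Subtract via negate-and-add: invert 0011001000010001 + 1 = 1100110111101111 (i.e. -12817).
  0011010100001100
+ 1100110111101111
= 0000001011111011  (discard carry-out 1)
Result 0000001011111011: MSB = 0 → value 763.
Addends (after negating the subtrahend) have opposite signs, so signed overflow cannot occur.

763; no overflow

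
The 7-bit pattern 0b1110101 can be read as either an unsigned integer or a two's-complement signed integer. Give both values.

Unsigned: 1110101 = 117.
Signed: MSB=1 → 117 − 128 = -11.

unsigned = 117, signed = -11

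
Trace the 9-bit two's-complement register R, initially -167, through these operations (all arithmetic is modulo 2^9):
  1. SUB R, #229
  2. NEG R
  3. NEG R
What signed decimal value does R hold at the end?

116

Start: R = -167 = 101011001.
R = -167 − 229 = -396; wraps to 116 = 001110100
R = −(116) = -116 = 110001100
R = −(-116) = 116 = 001110100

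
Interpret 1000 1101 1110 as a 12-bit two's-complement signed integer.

MSB is 1, so the value is negative.
Invert: 011100100001. Add 1: 011100100010 = 1826. So the value is −1826.

-1826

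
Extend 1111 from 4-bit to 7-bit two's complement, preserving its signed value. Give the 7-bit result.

1111111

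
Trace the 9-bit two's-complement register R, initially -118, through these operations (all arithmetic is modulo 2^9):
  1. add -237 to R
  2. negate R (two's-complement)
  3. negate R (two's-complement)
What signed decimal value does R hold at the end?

157

Start: R = -118 = 110001010.
R = -118 + (-237) = -355; wraps to 157 = 010011101
R = −(157) = -157 = 101100011
R = −(-157) = 157 = 010011101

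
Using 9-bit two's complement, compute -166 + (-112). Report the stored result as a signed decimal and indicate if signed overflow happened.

234; overflow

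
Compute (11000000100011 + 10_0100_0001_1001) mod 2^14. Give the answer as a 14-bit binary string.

01010000111100

  11000000100011
+ 10010000011001
= 01010000111100  (discard carry-out 1)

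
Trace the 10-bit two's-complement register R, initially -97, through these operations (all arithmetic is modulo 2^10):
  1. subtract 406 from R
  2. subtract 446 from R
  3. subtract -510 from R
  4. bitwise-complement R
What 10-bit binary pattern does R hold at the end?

0110110110

Start: R = -97 = 1110011111.
R = -97 − 406 = -503 = 1000001001
R = -503 − 446 = -949; wraps to 75 = 0001001011
R = 75 − (-510) = 585; wraps to -439 = 1001001001
R = NOT 1001001001 = 0110110110 = 438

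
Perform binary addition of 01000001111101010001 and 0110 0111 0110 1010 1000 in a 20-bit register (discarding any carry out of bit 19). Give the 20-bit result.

  01000001111101010001
+ 01100111011010101000
= 10101001010111111001

10101001010111111001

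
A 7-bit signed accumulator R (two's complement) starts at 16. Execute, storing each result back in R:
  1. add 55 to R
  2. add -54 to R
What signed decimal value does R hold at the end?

Start: R = 16 = 0010000.
R = 16 + 55 = 71; wraps to -57 = 1000111
R = -57 + (-54) = -111; wraps to 17 = 0010001

17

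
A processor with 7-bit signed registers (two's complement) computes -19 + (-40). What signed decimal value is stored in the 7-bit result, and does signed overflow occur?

-59; no overflow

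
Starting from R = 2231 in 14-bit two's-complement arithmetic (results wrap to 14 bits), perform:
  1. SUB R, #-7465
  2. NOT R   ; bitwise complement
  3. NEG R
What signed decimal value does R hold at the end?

Start: R = 2231 = 00100010110111.
R = 2231 − (-7465) = 9696; wraps to -6688 = 10010111100000
R = NOT 10010111100000 = 01101000011111 = 6687
R = −(6687) = -6687 = 10010111100001

-6687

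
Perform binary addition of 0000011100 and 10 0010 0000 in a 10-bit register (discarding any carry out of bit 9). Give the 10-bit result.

1000111100

  0000011100
+ 1000100000
= 1000111100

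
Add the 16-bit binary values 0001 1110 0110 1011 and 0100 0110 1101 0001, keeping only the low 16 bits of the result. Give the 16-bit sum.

0110010100111100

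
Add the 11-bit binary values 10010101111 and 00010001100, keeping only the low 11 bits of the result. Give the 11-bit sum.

10100111011

  10010101111
+ 00010001100
= 10100111011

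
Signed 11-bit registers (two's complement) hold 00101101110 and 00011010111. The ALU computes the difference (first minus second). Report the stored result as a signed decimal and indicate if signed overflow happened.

00101101110 = 366 (signed)
00011010111 = 215 (signed)
Subtract via negate-and-add: invert 00011010111 + 1 = 11100101001 (i.e. -215).
  00101101110
+ 11100101001
= 00010010111  (discard carry-out 1)
Result 00010010111: MSB = 0 → value 151.
Addends (after negating the subtrahend) have opposite signs, so signed overflow cannot occur.

151; no overflow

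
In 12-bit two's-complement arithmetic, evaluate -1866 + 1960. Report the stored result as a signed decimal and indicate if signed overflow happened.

94; no overflow

-1866 → 100010110110
1960 → 011110101000
  100010110110
+ 011110101000
= 000001011110  (discard carry-out 1)
Result 000001011110: MSB = 0 → value 94.
Addends have opposite signs, so signed overflow cannot occur.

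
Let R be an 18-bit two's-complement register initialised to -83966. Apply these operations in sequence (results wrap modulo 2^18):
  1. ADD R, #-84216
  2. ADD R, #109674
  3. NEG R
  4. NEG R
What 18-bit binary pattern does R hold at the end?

110001101101110100

Start: R = -83966 = 101011100000000010.
R = -83966 + (-84216) = -168182; wraps to 93962 = 010110111100001010
R = 93962 + 109674 = 203636; wraps to -58508 = 110001101101110100
R = −(-58508) = 58508 = 001110010010001100
R = −(58508) = -58508 = 110001101101110100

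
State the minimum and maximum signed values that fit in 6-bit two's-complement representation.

min = -32, max = 31

Minimum: −2^5 = -32.
Maximum: 2^5 − 1 = 31.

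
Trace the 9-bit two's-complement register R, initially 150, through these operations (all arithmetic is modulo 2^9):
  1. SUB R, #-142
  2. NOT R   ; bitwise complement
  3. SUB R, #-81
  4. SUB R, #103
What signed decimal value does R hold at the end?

Start: R = 150 = 010010110.
R = 150 − (-142) = 292; wraps to -220 = 100100100
R = NOT 100100100 = 011011011 = 219
R = 219 − (-81) = 300; wraps to -212 = 100101100
R = -212 − 103 = -315; wraps to 197 = 011000101

197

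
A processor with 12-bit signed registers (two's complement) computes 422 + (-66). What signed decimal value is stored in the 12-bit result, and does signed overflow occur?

356; no overflow

422 → 000110100110
-66 → 111110111110
  000110100110
+ 111110111110
= 000101100100  (discard carry-out 1)
Result 000101100100: MSB = 0 → value 356.
Addends have opposite signs, so signed overflow cannot occur.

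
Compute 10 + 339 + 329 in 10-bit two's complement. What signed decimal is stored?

-346

10 + 339 = 349 (0101011101)
349 + 329 = 678 → wraps to -346 (1010100110)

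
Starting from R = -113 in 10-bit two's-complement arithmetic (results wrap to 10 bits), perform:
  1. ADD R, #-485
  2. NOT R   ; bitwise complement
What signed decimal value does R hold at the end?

Start: R = -113 = 1110001111.
R = -113 + (-485) = -598; wraps to 426 = 0110101010
R = NOT 0110101010 = 1001010101 = -427

-427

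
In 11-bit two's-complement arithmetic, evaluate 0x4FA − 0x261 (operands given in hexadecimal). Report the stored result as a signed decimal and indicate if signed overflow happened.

665; overflow

0x4FA = 10011111010 = -774 (signed)
0x261 = 01001100001 = 609 (signed)
Subtract via negate-and-add: invert 01001100001 + 1 = 10110011111 (i.e. -609).
  10011111010
+ 10110011111
= 01010011001  (discard carry-out 1)
Result 01010011001: MSB = 0 → value 665.
Both addends (after negating the subtrahend) are negative but the stored result is non-negative: signed overflow. The true value -774 − 609 = -1383 lies outside [-1024, 1023].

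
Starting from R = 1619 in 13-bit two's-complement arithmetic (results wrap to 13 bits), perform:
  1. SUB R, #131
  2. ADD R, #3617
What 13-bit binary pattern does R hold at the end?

1001111110001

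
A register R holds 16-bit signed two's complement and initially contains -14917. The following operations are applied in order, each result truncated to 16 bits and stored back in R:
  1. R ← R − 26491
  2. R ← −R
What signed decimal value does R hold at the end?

-24128

Start: R = -14917 = 1100010110111011.
R = -14917 − 26491 = -41408; wraps to 24128 = 0101111001000000
R = −(24128) = -24128 = 1010000111000000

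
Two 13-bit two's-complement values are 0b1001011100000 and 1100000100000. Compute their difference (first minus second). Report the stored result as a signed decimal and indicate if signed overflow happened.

-1344; no overflow

0b1001011100000 → 1001011100000 = -3360 (signed)
1100000100000 = -2016 (signed)
Subtract via negate-and-add: invert 1100000100000 + 1 = 0011111100000 (i.e. 2016).
  1001011100000
+ 0011111100000
= 1101011000000
Result 1101011000000: MSB = 1 → 6848 − 8192 = -1344.
Addends (after negating the subtrahend) have opposite signs, so signed overflow cannot occur.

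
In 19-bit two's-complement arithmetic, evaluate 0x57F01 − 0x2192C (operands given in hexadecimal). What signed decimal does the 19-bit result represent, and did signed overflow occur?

0x57F01 = 1010111111100000001 = -164095 (signed)
0x2192C = 0100001100100101100 = 137516 (signed)
Subtract via negate-and-add: invert 0100001100100101100 + 1 = 1011110011011010100 (i.e. -137516).
  1010111111100000001
+ 1011110011011010100
= 0110110010111010101  (discard carry-out 1)
Result 0110110010111010101: MSB = 0 → value 222677.
Both addends (after negating the subtrahend) are negative but the stored result is non-negative: signed overflow. The true value -164095 − 137516 = -301611 lies outside [-262144, 262143].

222677; overflow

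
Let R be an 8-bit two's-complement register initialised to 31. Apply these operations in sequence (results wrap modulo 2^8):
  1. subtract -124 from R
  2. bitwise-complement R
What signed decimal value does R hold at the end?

Start: R = 31 = 00011111.
R = 31 − (-124) = 155; wraps to -101 = 10011011
R = NOT 10011011 = 01100100 = 100

100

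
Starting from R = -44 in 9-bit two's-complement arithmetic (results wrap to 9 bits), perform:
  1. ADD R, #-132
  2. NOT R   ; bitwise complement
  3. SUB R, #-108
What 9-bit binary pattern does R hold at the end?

100011011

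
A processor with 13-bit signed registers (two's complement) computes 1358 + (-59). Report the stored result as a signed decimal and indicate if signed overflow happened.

1299; no overflow

1358 → 0010101001110
-59 → 1111111000101
  0010101001110
+ 1111111000101
= 0010100010011  (discard carry-out 1)
Result 0010100010011: MSB = 0 → value 1299.
Addends have opposite signs, so signed overflow cannot occur.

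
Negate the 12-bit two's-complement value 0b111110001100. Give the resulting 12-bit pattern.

000001110100

Invert: 000001110011. Add 1: 000001110100.
Check: 111110001100 = -116, 000001110100 = 116.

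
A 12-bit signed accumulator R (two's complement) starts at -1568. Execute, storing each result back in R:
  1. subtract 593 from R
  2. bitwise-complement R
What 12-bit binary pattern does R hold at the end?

Start: R = -1568 = 100111100000.
R = -1568 − 593 = -2161; wraps to 1935 = 011110001111
R = NOT 011110001111 = 100001110000 = -1936

100001110000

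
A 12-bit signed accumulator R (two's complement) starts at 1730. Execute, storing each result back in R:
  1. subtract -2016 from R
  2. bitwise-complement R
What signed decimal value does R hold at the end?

Start: R = 1730 = 011011000010.
R = 1730 − (-2016) = 3746; wraps to -350 = 111010100010
R = NOT 111010100010 = 000101011101 = 349

349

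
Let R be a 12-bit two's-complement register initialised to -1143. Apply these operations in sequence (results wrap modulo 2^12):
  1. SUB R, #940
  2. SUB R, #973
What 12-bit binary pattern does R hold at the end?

Start: R = -1143 = 101110001001.
R = -1143 − 940 = -2083; wraps to 2013 = 011111011101
R = 2013 − 973 = 1040 = 010000010000

010000010000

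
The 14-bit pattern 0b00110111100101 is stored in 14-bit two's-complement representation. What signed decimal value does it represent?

MSB is 0, so the value is non-negative: 00110111100101 = 3557.

3557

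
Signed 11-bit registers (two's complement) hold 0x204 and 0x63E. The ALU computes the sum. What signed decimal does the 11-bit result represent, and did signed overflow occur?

0x204 = 01000000100 = 516 (signed)
0x63E = 11000111110 = -450 (signed)
  01000000100
+ 11000111110
= 00001000010  (discard carry-out 1)
Result 00001000010: MSB = 0 → value 66.
Addends have opposite signs, so signed overflow cannot occur.

66; no overflow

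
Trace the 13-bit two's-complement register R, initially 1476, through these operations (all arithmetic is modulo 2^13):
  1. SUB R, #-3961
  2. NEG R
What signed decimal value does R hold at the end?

Start: R = 1476 = 0010111000100.
R = 1476 − (-3961) = 5437; wraps to -2755 = 1010100111101
R = −(-2755) = 2755 = 0101011000011

2755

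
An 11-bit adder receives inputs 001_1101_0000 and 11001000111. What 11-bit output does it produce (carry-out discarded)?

00000010111

  00111010000
+ 11001000111
= 00000010111  (discard carry-out 1)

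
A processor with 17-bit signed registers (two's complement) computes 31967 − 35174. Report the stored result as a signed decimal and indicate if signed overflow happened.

31967 → 00111110011011111
35174 → 01000100101100110
Subtract via negate-and-add: invert 01000100101100110 + 1 = 10111011010011010 (i.e. -35174).
  00111110011011111
+ 10111011010011010
= 11111001101111001
Result 11111001101111001: MSB = 1 → 127865 − 131072 = -3207.
Addends (after negating the subtrahend) have opposite signs, so signed overflow cannot occur.

-3207; no overflow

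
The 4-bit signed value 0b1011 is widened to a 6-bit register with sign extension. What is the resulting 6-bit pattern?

111011

MSB of 1011 is 1; replicate it into the new high bits.
11|1011 → 111011 (still -5).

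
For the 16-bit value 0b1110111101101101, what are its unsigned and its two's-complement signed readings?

unsigned = 61293, signed = -4243

Unsigned: 1110111101101101 = 61293.
Signed: MSB=1 → 61293 − 65536 = -4243.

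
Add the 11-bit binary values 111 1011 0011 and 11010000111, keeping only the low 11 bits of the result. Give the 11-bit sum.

  11110110011
+ 11010000111
= 11000111010  (discard carry-out 1)

11000111010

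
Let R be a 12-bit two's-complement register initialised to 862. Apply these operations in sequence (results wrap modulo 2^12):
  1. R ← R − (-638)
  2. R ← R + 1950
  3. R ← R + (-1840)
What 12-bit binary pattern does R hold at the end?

011001001010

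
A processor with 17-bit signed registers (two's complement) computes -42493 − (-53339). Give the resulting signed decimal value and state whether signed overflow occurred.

-42493 → 10101101000000011
-53339 → 10010111110100101
Subtract via negate-and-add: invert 10010111110100101 + 1 = 01101000001011011 (i.e. 53339).
  10101101000000011
+ 01101000001011011
= 00010101001011110  (discard carry-out 1)
Result 00010101001011110: MSB = 0 → value 10846.
Addends (after negating the subtrahend) have opposite signs, so signed overflow cannot occur.

10846; no overflow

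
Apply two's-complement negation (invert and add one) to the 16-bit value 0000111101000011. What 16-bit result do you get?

Invert: 1111000010111100. Add 1: 1111000010111101.

1111000010111101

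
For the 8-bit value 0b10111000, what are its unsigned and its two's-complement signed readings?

unsigned = 184, signed = -72

Unsigned: 10111000 = 184.
Signed: MSB=1 → 184 − 256 = -72.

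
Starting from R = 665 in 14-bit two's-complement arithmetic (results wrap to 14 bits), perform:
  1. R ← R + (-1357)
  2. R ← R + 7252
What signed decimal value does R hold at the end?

6560

Start: R = 665 = 00001010011001.
R = 665 + (-1357) = -692 = 11110101001100
R = -692 + 7252 = 6560 = 01100110100000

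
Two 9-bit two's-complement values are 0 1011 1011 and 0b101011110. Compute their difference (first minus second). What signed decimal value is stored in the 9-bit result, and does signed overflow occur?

0 1011 1011 → 010111011 = 187 (signed)
0b101011110 → 101011110 = -162 (signed)
Subtract via negate-and-add: invert 101011110 + 1 = 010100010 (i.e. 162).
  010111011
+ 010100010
= 101011101
Result 101011101: MSB = 1 → 349 − 512 = -163.
Both addends (after negating the subtrahend) are non-negative but the stored result is negative: signed overflow. The true value 187 − (-162) = 349 lies outside [-256, 255].

-163; overflow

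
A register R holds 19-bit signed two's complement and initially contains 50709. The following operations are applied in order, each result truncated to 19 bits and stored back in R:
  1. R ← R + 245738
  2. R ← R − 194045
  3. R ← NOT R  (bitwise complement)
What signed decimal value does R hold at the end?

-102403

Start: R = 50709 = 0001100011000010101.
R = 50709 + 245738 = 296447; wraps to -227841 = 1001000010111111111
R = -227841 − 194045 = -421886; wraps to 102402 = 0011001000000000010
R = NOT 0011001000000000010 = 1100110111111111101 = -102403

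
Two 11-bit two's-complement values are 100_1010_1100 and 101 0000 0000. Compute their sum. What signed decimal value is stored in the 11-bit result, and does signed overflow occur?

100_1010_1100 → 10010101100 = -852 (signed)
101 0000 0000 → 10100000000 = -768 (signed)
  10010101100
+ 10100000000
= 00110101100  (discard carry-out 1)
Result 00110101100: MSB = 0 → value 428.
Both addends are negative but the stored result is non-negative: signed overflow. The true value -852 + (-768) = -1620 lies outside [-1024, 1023].

428; overflow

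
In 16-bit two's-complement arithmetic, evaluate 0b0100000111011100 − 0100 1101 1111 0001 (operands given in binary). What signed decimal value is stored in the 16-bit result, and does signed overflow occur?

0b0100000111011100 → 0100000111011100 = 16860 (signed)
0100 1101 1111 0001 → 0100110111110001 = 19953 (signed)
Subtract via negate-and-add: invert 0100110111110001 + 1 = 1011001000001111 (i.e. -19953).
  0100000111011100
+ 1011001000001111
= 1111001111101011
Result 1111001111101011: MSB = 1 → 62443 − 65536 = -3093.
Addends (after negating the subtrahend) have opposite signs, so signed overflow cannot occur.

-3093; no overflow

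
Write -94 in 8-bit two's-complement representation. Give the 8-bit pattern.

|-94| = 94 = 01011110 in 8 bits.
Invert the bits: 10100001. Add 1: 10100010.

10100010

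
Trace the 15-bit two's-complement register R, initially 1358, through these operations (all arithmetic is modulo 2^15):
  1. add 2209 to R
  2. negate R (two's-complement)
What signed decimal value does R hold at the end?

-3567

Start: R = 1358 = 000010101001110.
R = 1358 + 2209 = 3567 = 000110111101111
R = −(3567) = -3567 = 111001000010001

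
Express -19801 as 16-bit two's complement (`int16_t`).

|-19801| = 19801 = 0100110101011001 in 16 bits.
Invert the bits: 1011001010100110. Add 1: 1011001010100111.

1011001010100111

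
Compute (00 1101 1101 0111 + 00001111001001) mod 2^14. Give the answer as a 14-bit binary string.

  00110111010111
+ 00001111001001
= 01000110100000

01000110100000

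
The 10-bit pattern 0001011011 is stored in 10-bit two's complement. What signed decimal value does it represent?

91

MSB is 0, so the value is non-negative: 0001011011 = 91.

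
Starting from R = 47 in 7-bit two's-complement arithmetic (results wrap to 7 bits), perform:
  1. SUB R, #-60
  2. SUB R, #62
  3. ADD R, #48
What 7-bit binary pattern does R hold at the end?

1011101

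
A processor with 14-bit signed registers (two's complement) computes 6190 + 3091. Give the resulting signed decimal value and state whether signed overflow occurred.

-7103; overflow

6190 → 01100000101110
3091 → 00110000010011
  01100000101110
+ 00110000010011
= 10010001000001
Result 10010001000001: MSB = 1 → 9281 − 16384 = -7103.
Both addends are non-negative but the stored result is negative: signed overflow. The true value 6190 + 3091 = 9281 lies outside [-8192, 8191].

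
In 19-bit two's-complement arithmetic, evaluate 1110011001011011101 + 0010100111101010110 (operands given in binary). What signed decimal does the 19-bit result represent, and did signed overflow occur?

1110011001011011101 = -52515 (signed)
0010100111101010110 = 85846 (signed)
  1110011001011011101
+ 0010100111101010110
= 0001000001000110011  (discard carry-out 1)
Result 0001000001000110011: MSB = 0 → value 33331.
Addends have opposite signs, so signed overflow cannot occur.

33331; no overflow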